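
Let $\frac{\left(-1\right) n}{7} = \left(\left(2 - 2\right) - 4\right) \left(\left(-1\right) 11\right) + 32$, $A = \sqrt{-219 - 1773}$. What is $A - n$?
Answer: $532 + 2 i \sqrt{498} \approx 532.0 + 44.632 i$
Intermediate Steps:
$A = 2 i \sqrt{498}$ ($A = \sqrt{-1992} = 2 i \sqrt{498} \approx 44.632 i$)
$n = -532$ ($n = - 7 \left(\left(\left(2 - 2\right) - 4\right) \left(\left(-1\right) 11\right) + 32\right) = - 7 \left(\left(\left(2 - 2\right) - 4\right) \left(-11\right) + 32\right) = - 7 \left(\left(0 - 4\right) \left(-11\right) + 32\right) = - 7 \left(\left(-4\right) \left(-11\right) + 32\right) = - 7 \left(44 + 32\right) = \left(-7\right) 76 = -532$)
$A - n = 2 i \sqrt{498} - -532 = 2 i \sqrt{498} + 532 = 532 + 2 i \sqrt{498}$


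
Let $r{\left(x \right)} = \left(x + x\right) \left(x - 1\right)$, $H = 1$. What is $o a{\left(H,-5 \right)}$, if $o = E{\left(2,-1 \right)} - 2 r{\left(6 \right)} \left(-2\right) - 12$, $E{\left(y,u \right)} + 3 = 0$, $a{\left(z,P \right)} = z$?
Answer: $-732$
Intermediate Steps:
$E{\left(y,u \right)} = -3$ ($E{\left(y,u \right)} = -3 + 0 = -3$)
$r{\left(x \right)} = 2 x \left(-1 + x\right)$
$o = -732$ ($o = - 3 - 2 \cdot 2 \cdot 6 \left(-1 + 6\right) \left(-2\right) - 12 = - 3 - 2 \cdot 2 \cdot 6 \cdot 5 \left(-2\right) - 12 = - 3 \left(-2\right) 60 \left(-2\right) - 12 = - 3 \left(\left(-120\right) \left(-2\right)\right) - 12 = \left(-3\right) 240 - 12 = -720 - 12 = -732$)
$o a{\left(H,-5 \right)} = \left(-732\right) 1 = -732$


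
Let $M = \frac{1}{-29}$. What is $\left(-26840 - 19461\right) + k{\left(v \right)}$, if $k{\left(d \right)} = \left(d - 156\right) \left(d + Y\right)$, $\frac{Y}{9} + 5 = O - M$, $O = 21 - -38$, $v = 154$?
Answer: $- \frac{1379867}{29} \approx -47582.0$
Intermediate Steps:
$M = - \frac{1}{29} \approx -0.034483$
$O = 59$ ($O = 21 + 38 = 59$)
$Y = \frac{14103}{29}$ ($Y = -45 + 9 \left(59 - - \frac{1}{29}\right) = -45 + 9 \left(59 + \frac{1}{29}\right) = -45 + 9 \cdot \frac{1712}{29} = -45 + \frac{15408}{29} = \frac{14103}{29} \approx 486.31$)
$k{\left(d \right)} = \left(-156 + d\right) \left(\frac{14103}{29} + d\right)$ ($k{\left(d \right)} = \left(d - 156\right) \left(d + \frac{14103}{29}\right) = \left(-156 + d\right) \left(\frac{14103}{29} + d\right)$)
$\left(-26840 - 19461\right) + k{\left(v \right)} = \left(-26840 - 19461\right) + \left(- \frac{2200068}{29} + 154^{2} + \frac{9579}{29} \cdot 154\right) = -46301 + \left(- \frac{2200068}{29} + 23716 + \frac{1475166}{29}\right) = -46301 - \frac{37138}{29} = - \frac{1379867}{29}$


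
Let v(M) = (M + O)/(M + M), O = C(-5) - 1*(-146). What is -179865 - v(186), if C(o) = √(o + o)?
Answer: -16727528/93 - I*√10/372 ≈ -1.7987e+5 - 0.0085007*I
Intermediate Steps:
C(o) = √2*√o (C(o) = √(2*o) = √2*√o)
O = 146 + I*√10 (O = √2*√(-5) - 1*(-146) = √2*(I*√5) + 146 = I*√10 + 146 = 146 + I*√10 ≈ 146.0 + 3.1623*I)
v(M) = (146 + M + I*√10)/(2*M) (v(M) = (M + (146 + I*√10))/(M + M) = (146 + M + I*√10)/((2*M)) = (146 + M + I*√10)*(1/(2*M)) = (146 + M + I*√10)/(2*M))
-179865 - v(186) = -179865 - (146 + 186 + I*√10)/(2*186) = -179865 - (332 + I*√10)/(2*186) = -179865 - (83/93 + I*√10/372) = -179865 + (-83/93 - I*√10/372) = -16727528/93 - I*√10/372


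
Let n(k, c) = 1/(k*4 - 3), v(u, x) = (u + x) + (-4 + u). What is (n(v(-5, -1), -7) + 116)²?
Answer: 53392249/3969 ≈ 13452.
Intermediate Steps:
v(u, x) = -4 + x + 2*u
n(k, c) = 1/(-3 + 4*k) (n(k, c) = 1/(4*k - 3) = 1/(-3 + 4*k))
(n(v(-5, -1), -7) + 116)² = (1/(-3 + 4*(-4 - 1 + 2*(-5))) + 116)² = (1/(-3 + 4*(-4 - 1 - 10)) + 116)² = (1/(-3 + 4*(-15)) + 116)² = (1/(-3 - 60) + 116)² = (1/(-63) + 116)² = (-1/63 + 116)² = (7307/63)² = 53392249/3969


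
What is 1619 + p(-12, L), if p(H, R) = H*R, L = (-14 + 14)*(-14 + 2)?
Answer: 1619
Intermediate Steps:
L = 0 (L = 0*(-12) = 0)
1619 + p(-12, L) = 1619 - 12*0 = 1619 + 0 = 1619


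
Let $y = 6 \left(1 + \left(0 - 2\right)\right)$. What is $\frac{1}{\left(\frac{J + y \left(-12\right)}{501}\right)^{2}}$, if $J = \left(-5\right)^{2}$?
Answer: $\frac{251001}{9409} \approx 26.677$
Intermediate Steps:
$y = -6$ ($y = 6 \left(1 - 2\right) = 6 \left(-1\right) = -6$)
$J = 25$
$\frac{1}{\left(\frac{J + y \left(-12\right)}{501}\right)^{2}} = \frac{1}{\left(\frac{25 - -72}{501}\right)^{2}} = \frac{1}{\left(\left(25 + 72\right) \frac{1}{501}\right)^{2}} = \frac{1}{\left(97 \cdot \frac{1}{501}\right)^{2}} = \frac{1}{\left(\frac{97}{501}\right)^{2}} = \frac{1}{\frac{9409}{251001}} = \frac{251001}{9409}$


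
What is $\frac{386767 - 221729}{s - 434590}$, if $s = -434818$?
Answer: $- \frac{82519}{434704} \approx -0.18983$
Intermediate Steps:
$\frac{386767 - 221729}{s - 434590} = \frac{386767 - 221729}{-434818 - 434590} = \frac{165038}{-869408} = 165038 \left(- \frac{1}{869408}\right) = - \frac{82519}{434704}$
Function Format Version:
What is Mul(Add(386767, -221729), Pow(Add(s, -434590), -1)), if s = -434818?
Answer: Rational(-82519, 434704) ≈ -0.18983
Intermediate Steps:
Mul(Add(386767, -221729), Pow(Add(s, -434590), -1)) = Mul(Add(386767, -221729), Pow(Add(-434818, -434590), -1)) = Mul(165038, Pow(-869408, -1)) = Mul(165038, Rational(-1, 869408)) = Rational(-82519, 434704)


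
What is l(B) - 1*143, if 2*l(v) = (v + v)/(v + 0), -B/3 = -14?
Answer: -142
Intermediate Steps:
B = 42 (B = -3*(-14) = 42)
l(v) = 1 (l(v) = ((v + v)/(v + 0))/2 = ((2*v)/v)/2 = (½)*2 = 1)
l(B) - 1*143 = 1 - 1*143 = 1 - 143 = -142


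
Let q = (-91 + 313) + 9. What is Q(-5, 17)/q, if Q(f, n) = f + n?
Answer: 4/77 ≈ 0.051948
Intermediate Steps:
q = 231 (q = 222 + 9 = 231)
Q(-5, 17)/q = (-5 + 17)/231 = 12*(1/231) = 4/77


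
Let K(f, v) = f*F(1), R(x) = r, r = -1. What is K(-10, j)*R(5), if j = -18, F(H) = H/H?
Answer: 10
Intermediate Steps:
F(H) = 1
R(x) = -1
K(f, v) = f (K(f, v) = f*1 = f)
K(-10, j)*R(5) = -10*(-1) = 10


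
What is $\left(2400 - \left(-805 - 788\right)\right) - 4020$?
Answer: $-27$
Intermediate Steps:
$\left(2400 - \left(-805 - 788\right)\right) - 4020 = \left(2400 - -1593\right) - 4020 = \left(2400 + 1593\right) - 4020 = 3993 - 4020 = -27$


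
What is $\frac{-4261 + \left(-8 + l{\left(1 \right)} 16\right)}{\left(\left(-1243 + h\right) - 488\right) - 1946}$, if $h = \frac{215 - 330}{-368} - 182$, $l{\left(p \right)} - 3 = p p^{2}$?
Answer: $\frac{67280}{61739} \approx 1.0897$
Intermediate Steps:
$l{\left(p \right)} = 3 + p^{3}$ ($l{\left(p \right)} = 3 + p p^{2} = 3 + p^{3}$)
$h = - \frac{2907}{16}$ ($h = \left(215 - 330\right) \left(- \frac{1}{368}\right) - 182 = \left(-115\right) \left(- \frac{1}{368}\right) - 182 = \frac{5}{16} - 182 = - \frac{2907}{16} \approx -181.69$)
$\frac{-4261 + \left(-8 + l{\left(1 \right)} 16\right)}{\left(\left(-1243 + h\right) - 488\right) - 1946} = \frac{-4261 - \left(8 - \left(3 + 1^{3}\right) 16\right)}{\left(\left(-1243 - \frac{2907}{16}\right) - 488\right) - 1946} = \frac{-4261 - \left(8 - \left(3 + 1\right) 16\right)}{\left(- \frac{22795}{16} - 488\right) - 1946} = \frac{-4261 + \left(-8 + 4 \cdot 16\right)}{- \frac{30603}{16} - 1946} = \frac{-4261 + \left(-8 + 64\right)}{- \frac{61739}{16}} = \left(-4261 + 56\right) \left(- \frac{16}{61739}\right) = \left(-4205\right) \left(- \frac{16}{61739}\right) = \frac{67280}{61739}$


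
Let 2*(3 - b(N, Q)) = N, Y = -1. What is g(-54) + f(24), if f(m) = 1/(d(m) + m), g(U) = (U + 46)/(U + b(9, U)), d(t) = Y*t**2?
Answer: 969/6808 ≈ 0.14233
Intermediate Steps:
d(t) = -t**2
b(N, Q) = 3 - N/2
g(U) = (46 + U)/(-3/2 + U) (g(U) = (U + 46)/(U + (3 - 1/2*9)) = (46 + U)/(U + (3 - 9/2)) = (46 + U)/(U - 3/2) = (46 + U)/(-3/2 + U))
f(m) = 1/(m - m**2) (f(m) = 1/(-m**2 + m) = 1/(m - m**2))
g(-54) + f(24) = 2*(46 - 54)/(-3 + 2*(-54)) - 1/(24*(-1 + 24)) = 2*(-8)/(-3 - 108) - 1*1/24/23 = 2*(-8)/(-111) - 1*1/24*1/23 = 2*(-1/111)*(-8) - 1/552 = 16/111 - 1/552 = 969/6808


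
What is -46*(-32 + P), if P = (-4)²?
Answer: 736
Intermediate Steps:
P = 16
-46*(-32 + P) = -46*(-32 + 16) = -46*(-16) = 736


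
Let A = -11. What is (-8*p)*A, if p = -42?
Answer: -3696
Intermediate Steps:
(-8*p)*A = -8*(-42)*(-11) = 336*(-11) = -3696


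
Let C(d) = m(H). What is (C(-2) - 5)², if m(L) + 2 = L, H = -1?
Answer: 64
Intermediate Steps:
m(L) = -2 + L
C(d) = -3 (C(d) = -2 - 1 = -3)
(C(-2) - 5)² = (-3 - 5)² = (-8)² = 64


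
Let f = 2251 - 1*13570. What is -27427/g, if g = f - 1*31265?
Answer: 27427/42584 ≈ 0.64407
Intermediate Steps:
f = -11319 (f = 2251 - 13570 = -11319)
g = -42584 (g = -11319 - 1*31265 = -11319 - 31265 = -42584)
-27427/g = -27427/(-42584) = -27427*(-1/42584) = 27427/42584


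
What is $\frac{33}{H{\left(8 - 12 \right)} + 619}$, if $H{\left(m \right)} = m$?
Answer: $\frac{11}{205} \approx 0.053659$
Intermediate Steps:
$\frac{33}{H{\left(8 - 12 \right)} + 619} = \frac{33}{\left(8 - 12\right) + 619} = \frac{33}{-4 + 619} = \frac{33}{615} = 33 \cdot \frac{1}{615} = \frac{11}{205}$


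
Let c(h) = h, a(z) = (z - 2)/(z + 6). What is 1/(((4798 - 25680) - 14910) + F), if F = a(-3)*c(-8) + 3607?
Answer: -3/96515 ≈ -3.1083e-5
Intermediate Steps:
a(z) = (-2 + z)/(6 + z)
F = 10861/3 (F = ((-2 - 3)/(6 - 3))*(-8) + 3607 = (-5/3)*(-8) + 3607 = ((1/3)*(-5))*(-8) + 3607 = -5/3*(-8) + 3607 = 40/3 + 3607 = 10861/3 ≈ 3620.3)
1/(((4798 - 25680) - 14910) + F) = 1/(((4798 - 25680) - 14910) + 10861/3) = 1/((-20882 - 14910) + 10861/3) = 1/(-35792 + 10861/3) = 1/(-96515/3) = -3/96515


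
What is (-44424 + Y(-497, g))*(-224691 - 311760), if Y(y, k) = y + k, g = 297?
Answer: 23938589424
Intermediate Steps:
Y(y, k) = k + y
(-44424 + Y(-497, g))*(-224691 - 311760) = (-44424 + (297 - 497))*(-224691 - 311760) = (-44424 - 200)*(-536451) = -44624*(-536451) = 23938589424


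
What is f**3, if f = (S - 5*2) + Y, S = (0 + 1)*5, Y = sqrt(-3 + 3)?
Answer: -125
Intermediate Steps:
Y = 0 (Y = sqrt(0) = 0)
S = 5 (S = 1*5 = 5)
f = -5 (f = (5 - 5*2) + 0 = (5 - 10) + 0 = -5 + 0 = -5)
f**3 = (-5)**3 = -125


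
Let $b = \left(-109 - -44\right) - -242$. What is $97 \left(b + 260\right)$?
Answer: $42389$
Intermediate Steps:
$b = 177$ ($b = \left(-109 + 44\right) + 242 = -65 + 242 = 177$)
$97 \left(b + 260\right) = 97 \left(177 + 260\right) = 97 \cdot 437 = 42389$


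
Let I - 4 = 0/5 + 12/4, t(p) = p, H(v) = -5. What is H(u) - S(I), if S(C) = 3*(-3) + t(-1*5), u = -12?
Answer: 9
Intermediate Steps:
I = 7 (I = 4 + (0/5 + 12/4) = 4 + (0*(⅕) + 12*(¼)) = 4 + (0 + 3) = 4 + 3 = 7)
S(C) = -14 (S(C) = 3*(-3) - 1*5 = -9 - 5 = -14)
H(u) - S(I) = -5 - 1*(-14) = -5 + 14 = 9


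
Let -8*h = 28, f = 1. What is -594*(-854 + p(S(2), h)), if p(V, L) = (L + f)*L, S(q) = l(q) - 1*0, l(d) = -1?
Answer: 1004157/2 ≈ 5.0208e+5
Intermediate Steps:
h = -7/2 (h = -⅛*28 = -7/2 ≈ -3.5000)
S(q) = -1 (S(q) = -1 - 1*0 = -1 + 0 = -1)
p(V, L) = L*(1 + L) (p(V, L) = (L + 1)*L = (1 + L)*L = L*(1 + L))
-594*(-854 + p(S(2), h)) = -594*(-854 - 7*(1 - 7/2)/2) = -594*(-854 - 7/2*(-5/2)) = -594*(-854 + 35/4) = -594*(-3381/4) = 1004157/2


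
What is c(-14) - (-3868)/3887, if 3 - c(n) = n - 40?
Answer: 225427/3887 ≈ 57.995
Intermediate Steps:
c(n) = 43 - n (c(n) = 3 - (n - 40) = 3 - (-40 + n) = 3 + (40 - n) = 43 - n)
c(-14) - (-3868)/3887 = (43 - 1*(-14)) - (-3868)/3887 = (43 + 14) - (-3868)/3887 = 57 - 1*(-3868/3887) = 57 + 3868/3887 = 225427/3887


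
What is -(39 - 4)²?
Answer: -1225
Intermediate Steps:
-(39 - 4)² = -1*35² = -1*1225 = -1225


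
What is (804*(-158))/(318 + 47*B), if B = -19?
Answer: 127032/575 ≈ 220.93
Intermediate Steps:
(804*(-158))/(318 + 47*B) = (804*(-158))/(318 + 47*(-19)) = -127032/(318 - 893) = -127032/(-575) = -127032*(-1/575) = 127032/575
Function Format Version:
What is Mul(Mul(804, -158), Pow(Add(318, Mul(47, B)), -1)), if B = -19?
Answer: Rational(127032, 575) ≈ 220.93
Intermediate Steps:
Mul(Mul(804, -158), Pow(Add(318, Mul(47, B)), -1)) = Mul(Mul(804, -158), Pow(Add(318, Mul(47, -19)), -1)) = Mul(-127032, Pow(Add(318, -893), -1)) = Mul(-127032, Pow(-575, -1)) = Mul(-127032, Rational(-1, 575)) = Rational(127032, 575)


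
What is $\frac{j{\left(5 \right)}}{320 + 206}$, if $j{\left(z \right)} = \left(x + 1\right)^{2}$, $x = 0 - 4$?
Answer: $\frac{9}{526} \approx 0.01711$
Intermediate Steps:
$x = -4$
$j{\left(z \right)} = 9$ ($j{\left(z \right)} = \left(-4 + 1\right)^{2} = \left(-3\right)^{2} = 9$)
$\frac{j{\left(5 \right)}}{320 + 206} = \frac{9}{320 + 206} = \frac{9}{526}$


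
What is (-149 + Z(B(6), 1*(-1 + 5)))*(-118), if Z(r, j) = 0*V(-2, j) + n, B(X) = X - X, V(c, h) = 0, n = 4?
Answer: 17110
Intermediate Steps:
B(X) = 0
Z(r, j) = 4 (Z(r, j) = 0*0 + 4 = 0 + 4 = 4)
(-149 + Z(B(6), 1*(-1 + 5)))*(-118) = (-149 + 4)*(-118) = -145*(-118) = 17110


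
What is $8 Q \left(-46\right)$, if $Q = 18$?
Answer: $-6624$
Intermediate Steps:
$8 Q \left(-46\right) = 8 \cdot 18 \left(-46\right) = 144 \left(-46\right) = -6624$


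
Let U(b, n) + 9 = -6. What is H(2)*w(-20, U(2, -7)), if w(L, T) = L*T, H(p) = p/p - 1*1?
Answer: 0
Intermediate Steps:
U(b, n) = -15 (U(b, n) = -9 - 6 = -15)
H(p) = 0 (H(p) = 1 - 1 = 0)
H(2)*w(-20, U(2, -7)) = 0*(-20*(-15)) = 0*300 = 0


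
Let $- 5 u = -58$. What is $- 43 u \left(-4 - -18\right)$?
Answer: $- \frac{34916}{5} \approx -6983.2$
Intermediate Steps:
$u = \frac{58}{5}$ ($u = \left(- \frac{1}{5}\right) \left(-58\right) = \frac{58}{5} \approx 11.6$)
$- 43 u \left(-4 - -18\right) = \left(-43\right) \frac{58}{5} \left(-4 - -18\right) = - \frac{2494 \left(-4 + 18\right)}{5} = \left(- \frac{2494}{5}\right) 14 = - \frac{34916}{5}$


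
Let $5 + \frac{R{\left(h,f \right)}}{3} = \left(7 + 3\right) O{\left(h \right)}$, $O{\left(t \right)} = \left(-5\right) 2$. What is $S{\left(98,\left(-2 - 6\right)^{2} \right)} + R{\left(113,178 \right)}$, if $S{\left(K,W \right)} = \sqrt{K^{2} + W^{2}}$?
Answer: $-315 + 10 \sqrt{137} \approx -197.95$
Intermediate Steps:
$O{\left(t \right)} = -10$
$R{\left(h,f \right)} = -315$ ($R{\left(h,f \right)} = -15 + 3 \left(7 + 3\right) \left(-10\right) = -15 + 3 \cdot 10 \left(-10\right) = -15 + 3 \left(-100\right) = -15 - 300 = -315$)
$S{\left(98,\left(-2 - 6\right)^{2} \right)} + R{\left(113,178 \right)} = \sqrt{98^{2} + \left(\left(-2 - 6\right)^{2}\right)^{2}} - 315 = \sqrt{9604 + \left(\left(-8\right)^{2}\right)^{2}} - 315 = \sqrt{9604 + 64^{2}} - 315 = \sqrt{9604 + 4096} - 315 = \sqrt{13700} - 315 = 10 \sqrt{137} - 315 = -315 + 10 \sqrt{137}$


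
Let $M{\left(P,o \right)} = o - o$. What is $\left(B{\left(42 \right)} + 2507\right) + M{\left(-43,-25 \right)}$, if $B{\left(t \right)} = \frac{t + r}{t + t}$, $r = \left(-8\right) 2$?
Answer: $\frac{105307}{42} \approx 2507.3$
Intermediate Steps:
$r = -16$
$M{\left(P,o \right)} = 0$
$B{\left(t \right)} = \frac{-16 + t}{2 t}$ ($B{\left(t \right)} = \frac{t - 16}{t + t} = \frac{-16 + t}{2 t}$)
$\left(B{\left(42 \right)} + 2507\right) + M{\left(-43,-25 \right)} = \left(\frac{-16 + 42}{2 \cdot 42} + 2507\right) + 0 = \left(\frac{1}{2} \cdot \frac{1}{42} \cdot 26 + 2507\right) + 0 = \left(\frac{13}{42} + 2507\right) + 0 = \frac{105307}{42} + 0 = \frac{105307}{42}$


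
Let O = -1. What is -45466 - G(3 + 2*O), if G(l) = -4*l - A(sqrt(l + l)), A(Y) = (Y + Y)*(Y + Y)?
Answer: -45454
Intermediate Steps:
A(Y) = 4*Y**2 (A(Y) = (2*Y)*(2*Y) = 4*Y**2)
G(l) = -12*l (G(l) = -4*l - 4*(sqrt(l + l))**2 = -4*l - 4*(sqrt(2*l))**2 = -4*l - 4*(sqrt(2)*sqrt(l))**2 = -4*l - 4*2*l = -4*l - 8*l = -12*l)
-45466 - G(3 + 2*O) = -45466 - (-12)*(3 + 2*(-1)) = -45466 - (-12)*(3 - 2) = -45466 - (-12) = -45466 - 1*(-12) = -45466 + 12 = -45454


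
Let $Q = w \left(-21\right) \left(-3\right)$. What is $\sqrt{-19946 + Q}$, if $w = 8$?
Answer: $i \sqrt{19442} \approx 139.43 i$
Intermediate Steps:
$Q = 504$ ($Q = 8 \left(-21\right) \left(-3\right) = \left(-168\right) \left(-3\right) = 504$)
$\sqrt{-19946 + Q} = \sqrt{-19946 + 504} = \sqrt{-19442} = i \sqrt{19442}$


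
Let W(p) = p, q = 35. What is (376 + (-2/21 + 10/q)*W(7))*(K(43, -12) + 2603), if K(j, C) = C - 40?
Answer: 2887732/3 ≈ 9.6258e+5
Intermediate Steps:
K(j, C) = -40 + C
(376 + (-2/21 + 10/q)*W(7))*(K(43, -12) + 2603) = (376 + (-2/21 + 10/35)*7)*((-40 - 12) + 2603) = (376 + (-2*1/21 + 10*(1/35))*7)*(-52 + 2603) = (376 + (-2/21 + 2/7)*7)*2551 = (376 + (4/21)*7)*2551 = (376 + 4/3)*2551 = (1132/3)*2551 = 2887732/3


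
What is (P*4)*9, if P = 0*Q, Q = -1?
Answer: 0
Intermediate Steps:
P = 0 (P = 0*(-1) = 0)
(P*4)*9 = (0*4)*9 = 0*9 = 0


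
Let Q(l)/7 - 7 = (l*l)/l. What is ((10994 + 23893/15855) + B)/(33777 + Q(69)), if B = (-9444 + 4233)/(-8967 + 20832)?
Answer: 19698928358/61468519035 ≈ 0.32047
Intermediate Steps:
Q(l) = 49 + 7*l (Q(l) = 49 + 7*((l*l)/l) = 49 + 7*(l**2/l) = 49 + 7*l)
B = -1737/3955 (B = -5211/11865 = -5211*1/11865 = -1737/3955 ≈ -0.43919)
((10994 + 23893/15855) + B)/(33777 + Q(69)) = ((10994 + 23893/15855) - 1737/3955)/(33777 + (49 + 7*69)) = ((10994 + 23893*(1/15855)) - 1737/3955)/(33777 + (49 + 483)) = ((10994 + 23893/15855) - 1737/3955)/(33777 + 532) = (174333763/15855 - 1737/3955)/34309 = (19698928358/1791615)*(1/34309) = 19698928358/61468519035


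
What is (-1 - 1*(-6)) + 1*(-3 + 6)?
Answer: 8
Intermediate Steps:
(-1 - 1*(-6)) + 1*(-3 + 6) = (-1 + 6) + 1*3 = 5 + 3 = 8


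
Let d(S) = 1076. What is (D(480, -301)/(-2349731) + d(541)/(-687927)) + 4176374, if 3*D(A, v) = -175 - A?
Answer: 2250290725328238359/538814465879 ≈ 4.1764e+6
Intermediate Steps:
D(A, v) = -175/3 - A/3 (D(A, v) = (-175 - A)/3 = -175/3 - A/3)
(D(480, -301)/(-2349731) + d(541)/(-687927)) + 4176374 = ((-175/3 - ⅓*480)/(-2349731) + 1076/(-687927)) + 4176374 = ((-175/3 - 160)*(-1/2349731) + 1076*(-1/687927)) + 4176374 = (-655/3*(-1/2349731) - 1076/687927) + 4176374 = (655/7049193 - 1076/687927) + 4176374 = -792704387/538814465879 + 4176374 = 2250290725328238359/538814465879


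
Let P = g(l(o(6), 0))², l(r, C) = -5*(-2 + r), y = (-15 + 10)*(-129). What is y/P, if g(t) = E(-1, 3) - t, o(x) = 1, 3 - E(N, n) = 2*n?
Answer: 645/64 ≈ 10.078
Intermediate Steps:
E(N, n) = 3 - 2*n
y = 645 (y = -5*(-129) = 645)
l(r, C) = 10 - 5*r
g(t) = -3 - t (g(t) = (3 - 2*3) - t = (3 - 6) - t = -3 - t)
P = 64 (P = (-3 - (10 - 5*1))² = (-3 - (10 - 5))² = (-3 - 1*5)² = (-3 - 5)² = (-8)² = 64)
y/P = 645/64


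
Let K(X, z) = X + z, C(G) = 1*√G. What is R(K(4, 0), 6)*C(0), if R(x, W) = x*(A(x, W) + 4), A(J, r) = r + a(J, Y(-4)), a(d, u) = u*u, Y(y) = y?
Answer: 0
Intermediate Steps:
a(d, u) = u²
A(J, r) = 16 + r (A(J, r) = r + (-4)² = r + 16 = 16 + r)
C(G) = √G
R(x, W) = x*(20 + W) (R(x, W) = x*((16 + W) + 4) = x*(20 + W))
R(K(4, 0), 6)*C(0) = ((4 + 0)*(20 + 6))*√0 = (4*26)*0 = 104*0 = 0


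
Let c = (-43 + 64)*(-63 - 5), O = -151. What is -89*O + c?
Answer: 12011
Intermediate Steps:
c = -1428 (c = 21*(-68) = -1428)
-89*O + c = -89*(-151) - 1428 = 13439 - 1428 = 12011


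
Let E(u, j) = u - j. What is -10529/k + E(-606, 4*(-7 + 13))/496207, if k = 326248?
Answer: -5430099743/161886541336 ≈ -0.033543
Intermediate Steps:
-10529/k + E(-606, 4*(-7 + 13))/496207 = -10529/326248 + (-606 - 4*(-7 + 13))/496207 = -10529*1/326248 + (-606 - 4*6)*(1/496207) = -10529/326248 + (-606 - 1*24)*(1/496207) = -10529/326248 + (-606 - 24)*(1/496207) = -10529/326248 - 630*1/496207 = -10529/326248 - 630/496207 = -5430099743/161886541336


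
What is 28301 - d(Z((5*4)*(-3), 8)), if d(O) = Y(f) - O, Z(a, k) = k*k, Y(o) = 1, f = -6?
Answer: 28364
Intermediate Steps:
Z(a, k) = k²
d(O) = 1 - O
28301 - d(Z((5*4)*(-3), 8)) = 28301 - (1 - 1*8²) = 28301 - (1 - 1*64) = 28301 - (1 - 64) = 28301 - 1*(-63) = 28301 + 63 = 28364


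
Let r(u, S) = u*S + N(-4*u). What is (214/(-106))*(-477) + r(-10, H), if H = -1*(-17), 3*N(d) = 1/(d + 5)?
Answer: 107056/135 ≈ 793.01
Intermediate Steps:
N(d) = 1/(3*(5 + d)) (N(d) = 1/(3*(d + 5)) = 1/(3*(5 + d)))
H = 17
r(u, S) = 1/(3*(5 - 4*u)) + S*u (r(u, S) = u*S + 1/(3*(5 - 4*u)) = S*u + 1/(3*(5 - 4*u)) = 1/(3*(5 - 4*u)) + S*u)
(214/(-106))*(-477) + r(-10, H) = (214/(-106))*(-477) + (-1/(3*(-5 + 4*(-10))) + 17*(-10)) = (214*(-1/106))*(-477) + (-1/(3*(-5 - 40)) - 170) = -107/53*(-477) + (-1/3/(-45) - 170) = 963 + (-1/3*(-1/45) - 170) = 963 + (1/135 - 170) = 963 - 22949/135 = 107056/135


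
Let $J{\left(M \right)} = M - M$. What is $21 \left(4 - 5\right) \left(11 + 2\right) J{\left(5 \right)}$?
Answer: $0$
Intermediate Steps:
$J{\left(M \right)} = 0$
$21 \left(4 - 5\right) \left(11 + 2\right) J{\left(5 \right)} = 21 \left(4 - 5\right) \left(11 + 2\right) 0 = 21 \left(\left(-1\right) 13\right) 0 = 21 \left(-13\right) 0 = \left(-273\right) 0 = 0$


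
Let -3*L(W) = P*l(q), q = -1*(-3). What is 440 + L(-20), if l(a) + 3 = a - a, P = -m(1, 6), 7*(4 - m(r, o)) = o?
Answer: 3058/7 ≈ 436.86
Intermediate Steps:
m(r, o) = 4 - o/7
q = 3
P = -22/7 (P = -(4 - ⅐*6) = -(4 - 6/7) = -1*22/7 = -22/7 ≈ -3.1429)
l(a) = -3 (l(a) = -3 + (a - a) = -3 + 0 = -3)
L(W) = -22/7 (L(W) = -(-22)*(-3)/21 = -⅓*66/7 = -22/7)
440 + L(-20) = 440 - 22/7 = 3058/7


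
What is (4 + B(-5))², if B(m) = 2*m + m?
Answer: 121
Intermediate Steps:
B(m) = 3*m
(4 + B(-5))² = (4 + 3*(-5))² = (4 - 15)² = (-11)² = 121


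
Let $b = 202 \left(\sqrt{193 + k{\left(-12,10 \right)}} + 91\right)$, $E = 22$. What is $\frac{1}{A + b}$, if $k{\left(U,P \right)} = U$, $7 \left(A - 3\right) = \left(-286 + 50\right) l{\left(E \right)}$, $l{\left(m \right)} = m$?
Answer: $\frac{864521}{14891100333} - \frac{9898 \sqrt{181}}{14891100333} \approx 4.9114 \cdot 10^{-5}$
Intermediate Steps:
$A = - \frac{5171}{7}$ ($A = 3 + \frac{\left(-286 + 50\right) 22}{7} = 3 + \frac{\left(-236\right) 22}{7} = 3 + \frac{1}{7} \left(-5192\right) = 3 - \frac{5192}{7} = - \frac{5171}{7} \approx -738.71$)
$b = 18382 + 202 \sqrt{181}$ ($b = 202 \left(\sqrt{193 - 12} + 91\right) = 202 \left(\sqrt{181} + 91\right) = 202 \left(91 + \sqrt{181}\right) = 18382 + 202 \sqrt{181} \approx 21100.0$)
$\frac{1}{A + b} = \frac{1}{- \frac{5171}{7} + \left(18382 + 202 \sqrt{181}\right)} = \frac{1}{\frac{123503}{7} + 202 \sqrt{181}}$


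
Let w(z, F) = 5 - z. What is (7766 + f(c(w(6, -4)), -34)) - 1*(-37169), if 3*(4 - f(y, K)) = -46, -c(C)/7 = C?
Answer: 134863/3 ≈ 44954.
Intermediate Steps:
c(C) = -7*C
f(y, K) = 58/3 (f(y, K) = 4 - ⅓*(-46) = 4 + 46/3 = 58/3)
(7766 + f(c(w(6, -4)), -34)) - 1*(-37169) = (7766 + 58/3) - 1*(-37169) = 23356/3 + 37169 = 134863/3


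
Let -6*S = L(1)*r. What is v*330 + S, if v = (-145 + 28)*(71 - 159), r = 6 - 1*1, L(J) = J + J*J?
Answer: 10193035/3 ≈ 3.3977e+6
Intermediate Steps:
L(J) = J + J**2
r = 5 (r = 6 - 1 = 5)
S = -5/3 (S = -1*(1 + 1)*5/6 = -1*2*5/6 = -5/3 ≈ -1.6667)
v = 10296 (v = -117*(-88) = 10296)
v*330 + S = 10296*330 - 5/3 = 3397680 - 5/3 = 10193035/3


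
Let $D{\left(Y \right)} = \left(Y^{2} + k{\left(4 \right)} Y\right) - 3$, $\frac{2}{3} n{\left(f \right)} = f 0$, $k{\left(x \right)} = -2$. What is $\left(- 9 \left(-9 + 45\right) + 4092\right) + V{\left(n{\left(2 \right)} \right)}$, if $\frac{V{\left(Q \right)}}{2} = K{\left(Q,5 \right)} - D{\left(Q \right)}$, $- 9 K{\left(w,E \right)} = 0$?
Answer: $3774$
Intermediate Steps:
$K{\left(w,E \right)} = 0$ ($K{\left(w,E \right)} = \left(- \frac{1}{9}\right) 0 = 0$)
$n{\left(f \right)} = 0$ ($n{\left(f \right)} = \frac{3 f 0}{2} = \frac{3}{2} \cdot 0 = 0$)
$D{\left(Y \right)} = -3 + Y^{2} - 2 Y$ ($D{\left(Y \right)} = \left(Y^{2} - 2 Y\right) - 3 = -3 + Y^{2} - 2 Y$)
$V{\left(Q \right)} = 6 - 2 Q^{2} + 4 Q$ ($V{\left(Q \right)} = 2 \left(0 - \left(-3 + Q^{2} - 2 Q\right)\right) = 2 \left(0 + \left(3 - Q^{2} + 2 Q\right)\right) = 2 \left(3 - Q^{2} + 2 Q\right) = 6 - 2 Q^{2} + 4 Q$)
$\left(- 9 \left(-9 + 45\right) + 4092\right) + V{\left(n{\left(2 \right)} \right)} = \left(- 9 \left(-9 + 45\right) + 4092\right) + \left(6 - 2 \cdot 0^{2} + 4 \cdot 0\right) = \left(\left(-9\right) 36 + 4092\right) + \left(6 - 0 + 0\right) = \left(-324 + 4092\right) + \left(6 + 0 + 0\right) = 3768 + 6 = 3774$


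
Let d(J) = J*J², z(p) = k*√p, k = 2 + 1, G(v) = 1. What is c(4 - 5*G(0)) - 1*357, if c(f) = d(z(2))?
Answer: -357 + 54*√2 ≈ -280.63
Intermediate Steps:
k = 3
z(p) = 3*√p
d(J) = J³
c(f) = 54*√2 (c(f) = (3*√2)³ = 54*√2)
c(4 - 5*G(0)) - 1*357 = 54*√2 - 1*357 = 54*√2 - 357 = -357 + 54*√2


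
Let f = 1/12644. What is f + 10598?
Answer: 134001113/12644 ≈ 10598.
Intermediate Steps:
f = 1/12644 ≈ 7.9089e-5
f + 10598 = 1/12644 + 10598 = 134001113/12644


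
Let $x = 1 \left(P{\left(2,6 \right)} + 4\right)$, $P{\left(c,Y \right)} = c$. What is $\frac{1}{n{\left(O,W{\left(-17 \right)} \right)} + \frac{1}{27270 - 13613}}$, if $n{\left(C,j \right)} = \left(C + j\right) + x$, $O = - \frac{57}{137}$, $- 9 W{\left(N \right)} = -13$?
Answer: $\frac{16839081}{118352795} \approx 0.14228$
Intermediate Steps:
$W{\left(N \right)} = \frac{13}{9}$ ($W{\left(N \right)} = \left(- \frac{1}{9}\right) \left(-13\right) = \frac{13}{9}$)
$O = - \frac{57}{137}$ ($O = \left(-57\right) \frac{1}{137} = - \frac{57}{137} \approx -0.41606$)
$x = 6$ ($x = 1 \left(2 + 4\right) = 1 \cdot 6 = 6$)
$n{\left(C,j \right)} = 6 + C + j$ ($n{\left(C,j \right)} = \left(C + j\right) + 6 = 6 + C + j$)
$\frac{1}{n{\left(O,W{\left(-17 \right)} \right)} + \frac{1}{27270 - 13613}} = \frac{1}{\left(6 - \frac{57}{137} + \frac{13}{9}\right) + \frac{1}{27270 - 13613}} = \frac{1}{\frac{8666}{1233} + \frac{1}{13657}} = \frac{1}{\frac{118352795}{16839081}} = \frac{16839081}{118352795}$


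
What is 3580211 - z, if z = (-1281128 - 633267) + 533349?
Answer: 4961257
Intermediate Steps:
z = -1381046 (z = -1914395 + 533349 = -1381046)
3580211 - z = 3580211 - 1*(-1381046) = 3580211 + 1381046 = 4961257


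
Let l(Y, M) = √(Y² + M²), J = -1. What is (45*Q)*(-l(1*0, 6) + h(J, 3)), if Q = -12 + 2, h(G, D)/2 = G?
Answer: 3600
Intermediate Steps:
l(Y, M) = √(M² + Y²)
h(G, D) = 2*G
Q = -10
(45*Q)*(-l(1*0, 6) + h(J, 3)) = (45*(-10))*(-√(6² + (1*0)²) + 2*(-1)) = -450*(-√(36 + 0²) - 2) = -450*(-√(36 + 0) - 2) = -450*(-√36 - 2) = -450*(-1*6 - 2) = -450*(-6 - 2) = -450*(-8) = 3600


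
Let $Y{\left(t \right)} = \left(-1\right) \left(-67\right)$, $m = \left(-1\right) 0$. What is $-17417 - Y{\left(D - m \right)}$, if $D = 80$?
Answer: $-17484$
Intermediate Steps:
$m = 0$
$Y{\left(t \right)} = 67$
$-17417 - Y{\left(D - m \right)} = -17417 - 67 = -17484$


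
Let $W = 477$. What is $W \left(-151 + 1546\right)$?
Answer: $665415$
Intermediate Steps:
$W \left(-151 + 1546\right) = 477 \left(-151 + 1546\right) = 477 \cdot 1395 = 665415$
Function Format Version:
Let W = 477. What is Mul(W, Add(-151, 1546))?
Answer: 665415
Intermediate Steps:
Mul(W, Add(-151, 1546)) = Mul(477, Add(-151, 1546)) = Mul(477, 1395) = 665415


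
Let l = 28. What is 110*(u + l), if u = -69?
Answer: -4510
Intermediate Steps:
110*(u + l) = 110*(-69 + 28) = 110*(-41) = -4510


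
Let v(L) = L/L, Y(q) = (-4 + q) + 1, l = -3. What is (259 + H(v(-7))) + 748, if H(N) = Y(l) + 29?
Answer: 1030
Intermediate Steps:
Y(q) = -3 + q
v(L) = 1
H(N) = 23 (H(N) = (-3 - 3) + 29 = -6 + 29 = 23)
(259 + H(v(-7))) + 748 = (259 + 23) + 748 = 282 + 748 = 1030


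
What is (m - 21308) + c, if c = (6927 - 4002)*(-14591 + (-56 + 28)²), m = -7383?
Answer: -40414166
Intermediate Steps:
c = -40385475 (c = 2925*(-14591 + (-28)²) = 2925*(-14591 + 784) = 2925*(-13807) = -40385475)
(m - 21308) + c = (-7383 - 21308) - 40385475 = -28691 - 40385475 = -40414166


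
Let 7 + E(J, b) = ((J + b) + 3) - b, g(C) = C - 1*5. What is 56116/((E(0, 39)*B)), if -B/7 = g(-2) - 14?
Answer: -14029/147 ≈ -95.435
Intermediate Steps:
g(C) = -5 + C (g(C) = C - 5 = -5 + C)
B = 147 (B = -7*((-5 - 2) - 14) = -7*(-7 - 14) = -7*(-21) = 147)
E(J, b) = -4 + J (E(J, b) = -7 + (((J + b) + 3) - b) = -7 + ((3 + J + b) - b) = -7 + (3 + J) = -4 + J)
56116/((E(0, 39)*B)) = 56116/(((-4 + 0)*147)) = 56116/((-4*147)) = 56116/(-588) = 56116*(-1/588) = -14029/147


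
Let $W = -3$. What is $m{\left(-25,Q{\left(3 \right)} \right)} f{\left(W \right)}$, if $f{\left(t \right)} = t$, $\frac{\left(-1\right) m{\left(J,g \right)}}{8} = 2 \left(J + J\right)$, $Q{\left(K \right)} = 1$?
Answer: $-2400$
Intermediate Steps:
$m{\left(J,g \right)} = - 32 J$ ($m{\left(J,g \right)} = - 8 \cdot 2 \left(J + J\right) = - 8 \cdot 2 \cdot 2 J = - 8 \cdot 4 J = - 32 J$)
$m{\left(-25,Q{\left(3 \right)} \right)} f{\left(W \right)} = \left(-32\right) \left(-25\right) \left(-3\right) = 800 \left(-3\right) = -2400$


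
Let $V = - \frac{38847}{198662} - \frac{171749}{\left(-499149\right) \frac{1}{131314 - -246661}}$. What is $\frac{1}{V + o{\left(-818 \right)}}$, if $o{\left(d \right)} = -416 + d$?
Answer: $\frac{99161938638}{12774121716047555} \approx 7.7627 \cdot 10^{-6}$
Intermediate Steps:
$V = \frac{12896487548326847}{99161938638}$ ($V = \left(-38847\right) \frac{1}{198662} - \frac{171749}{\left(-499149\right) \frac{1}{131314 + 246661}} = - \frac{38847}{198662} - \frac{171749}{\left(-499149\right) \frac{1}{377975}} = - \frac{38847}{198662} - \frac{171749}{- \frac{499149}{377975}} = - \frac{38847}{198662} - - \frac{64916828275}{499149} = - \frac{38847}{198662} + \frac{64916828275}{499149} = \frac{12896487548326847}{99161938638} \approx 1.3005 \cdot 10^{5}$)
$\frac{1}{V + o{\left(-818 \right)}} = \frac{1}{\frac{12896487548326847}{99161938638} - 1234} = \frac{1}{\frac{12774121716047555}{99161938638}} = \frac{99161938638}{12774121716047555}$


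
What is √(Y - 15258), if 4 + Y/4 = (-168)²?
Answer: √97622 ≈ 312.45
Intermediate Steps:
Y = 112880 (Y = -16 + 4*(-168)² = -16 + 4*28224 = -16 + 112896 = 112880)
√(Y - 15258) = √(112880 - 15258) = √97622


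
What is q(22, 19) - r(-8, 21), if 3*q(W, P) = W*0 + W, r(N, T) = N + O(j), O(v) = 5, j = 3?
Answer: 31/3 ≈ 10.333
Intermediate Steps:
r(N, T) = 5 + N (r(N, T) = N + 5 = 5 + N)
q(W, P) = W/3 (q(W, P) = (W*0 + W)/3 = (0 + W)/3 = W/3)
q(22, 19) - r(-8, 21) = (1/3)*22 - (5 - 8) = 22/3 - 1*(-3) = 22/3 + 3 = 31/3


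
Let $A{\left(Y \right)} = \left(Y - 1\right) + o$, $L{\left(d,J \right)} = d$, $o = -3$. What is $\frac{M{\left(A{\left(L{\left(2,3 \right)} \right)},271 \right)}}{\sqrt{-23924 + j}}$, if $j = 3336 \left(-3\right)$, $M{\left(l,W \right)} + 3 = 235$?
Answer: $- \frac{116 i \sqrt{8483}}{8483} \approx - 1.2595 i$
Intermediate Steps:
$A{\left(Y \right)} = -4 + Y$ ($A{\left(Y \right)} = \left(Y - 1\right) - 3 = \left(-1 + Y\right) - 3 = -4 + Y$)
$M{\left(l,W \right)} = 232$ ($M{\left(l,W \right)} = -3 + 235 = 232$)
$j = -10008$
$\frac{M{\left(A{\left(L{\left(2,3 \right)} \right)},271 \right)}}{\sqrt{-23924 + j}} = \frac{232}{\sqrt{-23924 - 10008}} = \frac{232}{\sqrt{-33932}} = \frac{232}{2 i \sqrt{8483}} = 232 \left(- \frac{i \sqrt{8483}}{16966}\right) = - \frac{116 i \sqrt{8483}}{8483}$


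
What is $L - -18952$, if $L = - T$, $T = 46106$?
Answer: $-27154$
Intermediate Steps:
$L = -46106$ ($L = \left(-1\right) 46106 = -46106$)
$L - -18952 = -46106 - -18952 = -46106 + 18952 = -27154$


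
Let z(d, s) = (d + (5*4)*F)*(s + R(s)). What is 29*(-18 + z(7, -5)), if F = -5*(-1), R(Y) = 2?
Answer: -9831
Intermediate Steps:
F = 5
z(d, s) = (2 + s)*(100 + d) (z(d, s) = (d + (5*4)*5)*(s + 2) = (d + 20*5)*(2 + s) = (d + 100)*(2 + s) = (100 + d)*(2 + s) = (2 + s)*(100 + d))
29*(-18 + z(7, -5)) = 29*(-18 + (200 + 2*7 + 100*(-5) + 7*(-5))) = 29*(-18 + (200 + 14 - 500 - 35)) = 29*(-18 - 321) = 29*(-339) = -9831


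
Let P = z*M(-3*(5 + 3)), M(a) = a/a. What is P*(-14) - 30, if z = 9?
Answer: -156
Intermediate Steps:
M(a) = 1
P = 9 (P = 9*1 = 9)
P*(-14) - 30 = 9*(-14) - 30 = -126 - 30 = -156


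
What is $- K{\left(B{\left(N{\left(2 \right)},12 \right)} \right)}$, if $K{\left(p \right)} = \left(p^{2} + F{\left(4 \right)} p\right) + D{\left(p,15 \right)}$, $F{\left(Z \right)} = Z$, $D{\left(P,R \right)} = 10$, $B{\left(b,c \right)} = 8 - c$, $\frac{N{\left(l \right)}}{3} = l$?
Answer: $-10$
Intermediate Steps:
$N{\left(l \right)} = 3 l$
$K{\left(p \right)} = 10 + p^{2} + 4 p$ ($K{\left(p \right)} = \left(p^{2} + 4 p\right) + 10 = 10 + p^{2} + 4 p$)
$- K{\left(B{\left(N{\left(2 \right)},12 \right)} \right)} = - (10 + \left(8 - 12\right)^{2} + 4 \left(8 - 12\right)) = - (10 + \left(-4\right)^{2} + 4 \left(-4\right)) = - (10 + 16 - 16) = \left(-1\right) 10 = -10$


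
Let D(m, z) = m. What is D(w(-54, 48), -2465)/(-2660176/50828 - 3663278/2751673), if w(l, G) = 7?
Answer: -244758561677/1876532892158 ≈ -0.13043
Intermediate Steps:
D(w(-54, 48), -2465)/(-2660176/50828 - 3663278/2751673) = 7/(-2660176/50828 - 3663278/2751673) = 7/(-2660176*1/50828 - 3663278*1/2751673) = 7/(-665044/12707 - 3663278/2751673) = 7/(-1876532892158/34965508811) = 7*(-34965508811/1876532892158) = -244758561677/1876532892158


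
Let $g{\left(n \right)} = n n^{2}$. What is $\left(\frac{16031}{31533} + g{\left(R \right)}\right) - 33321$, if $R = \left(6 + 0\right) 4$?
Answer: $- \frac{26729690}{1371} \approx -19497.0$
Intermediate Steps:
$R = 24$ ($R = 6 \cdot 4 = 24$)
$g{\left(n \right)} = n^{3}$
$\left(\frac{16031}{31533} + g{\left(R \right)}\right) - 33321 = \left(\frac{16031}{31533} + 24^{3}\right) - 33321 = \left(16031 \cdot \frac{1}{31533} + 13824\right) - 33321 = \left(\frac{697}{1371} + 13824\right) - 33321 = \frac{18953401}{1371} - 33321 = - \frac{26729690}{1371}$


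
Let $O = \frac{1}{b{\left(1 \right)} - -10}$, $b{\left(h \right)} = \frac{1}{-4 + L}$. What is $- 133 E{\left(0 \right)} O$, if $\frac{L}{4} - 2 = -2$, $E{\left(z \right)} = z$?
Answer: $0$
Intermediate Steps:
$L = 0$ ($L = 8 + 4 \left(-2\right) = 8 - 8 = 0$)
$b{\left(h \right)} = - \frac{1}{4}$ ($b{\left(h \right)} = \frac{1}{-4 + 0} = \frac{1}{-4} = - \frac{1}{4}$)
$O = \frac{4}{39}$ ($O = \frac{1}{- \frac{1}{4} - -10} = \frac{1}{- \frac{1}{4} + \left(-7 + 17\right)} = \frac{1}{- \frac{1}{4} + 10} = \frac{1}{\frac{39}{4}} = \frac{4}{39} \approx 0.10256$)
$- 133 E{\left(0 \right)} O = - 133 \cdot 0 \cdot \frac{4}{39} = \left(-133\right) 0 = 0$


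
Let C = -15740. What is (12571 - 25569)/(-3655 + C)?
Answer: 12998/19395 ≈ 0.67017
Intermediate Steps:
(12571 - 25569)/(-3655 + C) = (12571 - 25569)/(-3655 - 15740) = -12998/(-19395) = -12998*(-1/19395) = 12998/19395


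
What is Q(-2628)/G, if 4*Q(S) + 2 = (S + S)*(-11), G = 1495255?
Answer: 28907/2990510 ≈ 0.0096662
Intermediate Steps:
Q(S) = -½ - 11*S/2 (Q(S) = -½ + ((S + S)*(-11))/4 = -½ + ((2*S)*(-11))/4 = -½ + (-22*S)/4 = -½ - 11*S/2)
Q(-2628)/G = (-½ - 11/2*(-2628))/1495255 = (-½ + 14454)*(1/1495255) = (28907/2)*(1/1495255) = 28907/2990510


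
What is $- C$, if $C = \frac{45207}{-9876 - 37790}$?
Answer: $\frac{45207}{47666} \approx 0.94841$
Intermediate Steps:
$C = - \frac{45207}{47666}$ ($C = \frac{45207}{-47666} = 45207 \left(- \frac{1}{47666}\right) = - \frac{45207}{47666} \approx -0.94841$)
$- C = \left(-1\right) \left(- \frac{45207}{47666}\right) = \frac{45207}{47666}$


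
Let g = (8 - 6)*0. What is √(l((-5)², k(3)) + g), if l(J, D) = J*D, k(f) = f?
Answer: 5*√3 ≈ 8.6602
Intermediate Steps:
l(J, D) = D*J
g = 0 (g = 2*0 = 0)
√(l((-5)², k(3)) + g) = √(3*(-5)² + 0) = √(3*25 + 0) = √(75 + 0) = √75 = 5*√3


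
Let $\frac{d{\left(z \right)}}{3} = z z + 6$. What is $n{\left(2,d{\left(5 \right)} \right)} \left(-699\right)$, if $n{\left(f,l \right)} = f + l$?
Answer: $-66405$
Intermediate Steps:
$d{\left(z \right)} = 18 + 3 z^{2}$ ($d{\left(z \right)} = 3 \left(z z + 6\right) = 3 \left(z^{2} + 6\right) = 3 \left(6 + z^{2}\right) = 18 + 3 z^{2}$)
$n{\left(2,d{\left(5 \right)} \right)} \left(-699\right) = \left(2 + \left(18 + 3 \cdot 5^{2}\right)\right) \left(-699\right) = \left(2 + \left(18 + 3 \cdot 25\right)\right) \left(-699\right) = \left(2 + \left(18 + 75\right)\right) \left(-699\right) = \left(2 + 93\right) \left(-699\right) = 95 \left(-699\right) = -66405$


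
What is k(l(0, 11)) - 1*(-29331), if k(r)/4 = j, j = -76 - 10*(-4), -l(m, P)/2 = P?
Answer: 29187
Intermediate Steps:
l(m, P) = -2*P
j = -36 (j = -76 + 40 = -36)
k(r) = -144 (k(r) = 4*(-36) = -144)
k(l(0, 11)) - 1*(-29331) = -144 - 1*(-29331) = -144 + 29331 = 29187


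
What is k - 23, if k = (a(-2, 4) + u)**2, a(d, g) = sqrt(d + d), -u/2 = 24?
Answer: 2277 - 192*I ≈ 2277.0 - 192.0*I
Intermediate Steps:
u = -48 (u = -2*24 = -48)
a(d, g) = sqrt(2)*sqrt(d) (a(d, g) = sqrt(2*d) = sqrt(2)*sqrt(d))
k = (-48 + 2*I)**2 (k = (sqrt(2)*sqrt(-2) - 48)**2 = (sqrt(2)*(I*sqrt(2)) - 48)**2 = (2*I - 48)**2 = (-48 + 2*I)**2 ≈ 2300.0 - 192.0*I)
k - 23 = (2300 - 192*I) - 23 = 2277 - 192*I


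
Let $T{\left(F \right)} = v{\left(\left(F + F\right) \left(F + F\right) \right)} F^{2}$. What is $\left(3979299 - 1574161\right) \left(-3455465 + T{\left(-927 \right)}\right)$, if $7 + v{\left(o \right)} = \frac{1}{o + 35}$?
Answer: $- \frac{78297711456668275982}{3437351} \approx -2.2778 \cdot 10^{13}$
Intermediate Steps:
$v{\left(o \right)} = -7 + \frac{1}{35 + o}$ ($v{\left(o \right)} = -7 + \frac{1}{o + 35} = -7 + \frac{1}{35 + o}$)
$T{\left(F \right)} = \frac{F^{2} \left(-244 - 28 F^{2}\right)}{35 + 4 F^{2}}$ ($T{\left(F \right)} = \frac{-244 - 7 \left(F + F\right) \left(F + F\right)}{35 + \left(F + F\right) \left(F + F\right)} F^{2} = \frac{-244 - 7 \cdot 2 F 2 F}{35 + 2 F 2 F} F^{2} = \frac{-244 - 7 \cdot 4 F^{2}}{35 + 4 F^{2}} F^{2} = \frac{-244 - 28 F^{2}}{35 + 4 F^{2}} F^{2} = \frac{F^{2} \left(-244 - 28 F^{2}\right)}{35 + 4 F^{2}}$)
$\left(3979299 - 1574161\right) \left(-3455465 + T{\left(-927 \right)}\right) = \left(3979299 - 1574161\right) \left(-3455465 + \frac{\left(-927\right)^{2} \left(-244 - 28 \left(-927\right)^{2}\right)}{35 + 4 \left(-927\right)^{2}}\right) = 2405138 \left(-3455465 + \frac{859329 \left(-244 - 24061212\right)}{35 + 4 \cdot 859329}\right) = 2405138 \left(-3455465 + \frac{859329 \left(-244 - 24061212\right)}{35 + 3437316}\right) = 2405138 \left(-3455465 + 859329 \cdot \frac{1}{3437351} \left(-24061456\right)\right) = 2405138 \left(-3455465 - \frac{20676706923024}{3437351}\right) = 2405138 \left(- \frac{32554352996239}{3437351}\right) = - \frac{78297711456668275982}{3437351}$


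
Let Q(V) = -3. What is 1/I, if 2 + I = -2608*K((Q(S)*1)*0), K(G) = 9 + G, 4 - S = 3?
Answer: -1/23474 ≈ -4.2600e-5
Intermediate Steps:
S = 1 (S = 4 - 1*3 = 4 - 3 = 1)
I = -23474 (I = -2 - 2608*(9 - 3*1*0) = -2 - 2608*(9 - 3*0) = -2 - 2608*(9 + 0) = -2 - 2608*9 = -2 - 23472 = -23474)
1/I = 1/(-23474) = -1/23474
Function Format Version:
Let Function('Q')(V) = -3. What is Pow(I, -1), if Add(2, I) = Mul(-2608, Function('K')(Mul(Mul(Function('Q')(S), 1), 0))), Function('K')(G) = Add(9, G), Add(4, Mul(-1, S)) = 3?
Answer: Rational(-1, 23474) ≈ -4.2600e-5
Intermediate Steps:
S = 1 (S = Add(4, Mul(-1, 3)) = Add(4, -3) = 1)
I = -23474 (I = Add(-2, Mul(-2608, Add(9, Mul(Mul(-3, 1), 0)))) = Add(-2, Mul(-2608, Add(9, Mul(-3, 0)))) = Add(-2, Mul(-2608, Add(9, 0))) = Add(-2, Mul(-2608, 9)) = Add(-2, -23472) = -23474)
Pow(I, -1) = Pow(-23474, -1) = Rational(-1, 23474)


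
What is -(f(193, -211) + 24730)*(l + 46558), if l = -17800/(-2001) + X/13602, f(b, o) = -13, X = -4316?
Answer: -1740393442895800/1512089 ≈ -1.1510e+9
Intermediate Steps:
l = 38913214/4536267 (l = -17800/(-2001) - 4316/13602 = -17800*(-1/2001) - 4316*1/13602 = 17800/2001 - 2158/6801 = 38913214/4536267 ≈ 8.5782)
-(f(193, -211) + 24730)*(l + 46558) = -(-13 + 24730)*(38913214/4536267 + 46558) = -24717*211238432200/4536267 = -1*1740393442895800/1512089 = -1740393442895800/1512089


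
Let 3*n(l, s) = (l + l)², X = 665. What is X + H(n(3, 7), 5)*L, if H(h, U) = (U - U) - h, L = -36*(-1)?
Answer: 233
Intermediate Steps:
n(l, s) = 4*l²/3 (n(l, s) = (l + l)²/3 = (2*l)²/3 = (4*l²)/3 = 4*l²/3)
L = 36
H(h, U) = -h (H(h, U) = 0 - h = -h)
X + H(n(3, 7), 5)*L = 665 - 4*3²/3*36 = 665 - 4*9/3*36 = 665 - 1*12*36 = 665 - 12*36 = 665 - 432 = 233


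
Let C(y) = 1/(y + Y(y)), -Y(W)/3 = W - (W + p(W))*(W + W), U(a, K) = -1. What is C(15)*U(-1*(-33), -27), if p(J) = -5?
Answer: -1/870 ≈ -0.0011494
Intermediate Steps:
Y(W) = -3*W + 6*W*(-5 + W) (Y(W) = -3*(W - (W - 5)*(W + W)) = -3*(W - (-5 + W)*2*W) = -3*(W - 2*W*(-5 + W)) = -3*W + 6*W*(-5 + W))
C(y) = 1/(y + 3*y*(-11 + 2*y))
C(15)*U(-1*(-33), -27) = ((½)/(15*(-16 + 3*15)))*(-1) = ((½)*(1/15)/(-16 + 45))*(-1) = ((½)*(1/15)/29)*(-1) = ((½)*(1/15)*(1/29))*(-1) = (1/870)*(-1) = -1/870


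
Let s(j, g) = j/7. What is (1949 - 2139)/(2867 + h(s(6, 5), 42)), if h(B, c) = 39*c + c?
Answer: -190/4547 ≈ -0.041786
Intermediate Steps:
s(j, g) = j/7 (s(j, g) = j*(1/7) = j/7)
h(B, c) = 40*c
(1949 - 2139)/(2867 + h(s(6, 5), 42)) = (1949 - 2139)/(2867 + 40*42) = -190/(2867 + 1680) = -190/4547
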